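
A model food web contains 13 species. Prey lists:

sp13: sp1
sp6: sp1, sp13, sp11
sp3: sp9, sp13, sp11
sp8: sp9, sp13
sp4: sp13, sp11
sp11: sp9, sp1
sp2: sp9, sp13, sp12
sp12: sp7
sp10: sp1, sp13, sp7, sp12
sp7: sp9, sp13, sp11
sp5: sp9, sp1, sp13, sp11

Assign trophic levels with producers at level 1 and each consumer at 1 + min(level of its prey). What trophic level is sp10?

sp1 is a producer → level 1.
sp10 eats sp1 → level 2.

Trophic level 2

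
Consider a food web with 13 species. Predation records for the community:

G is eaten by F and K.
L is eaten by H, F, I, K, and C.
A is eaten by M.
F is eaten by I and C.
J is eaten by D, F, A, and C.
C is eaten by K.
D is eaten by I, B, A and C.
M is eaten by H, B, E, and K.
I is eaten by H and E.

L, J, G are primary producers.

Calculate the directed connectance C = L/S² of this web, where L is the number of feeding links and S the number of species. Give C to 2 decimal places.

C = 0.15

The web has S = 13 species and L = 25 feeding links.
C = L / S² = 25 / 169 = 0.1479 ≈ 0.15.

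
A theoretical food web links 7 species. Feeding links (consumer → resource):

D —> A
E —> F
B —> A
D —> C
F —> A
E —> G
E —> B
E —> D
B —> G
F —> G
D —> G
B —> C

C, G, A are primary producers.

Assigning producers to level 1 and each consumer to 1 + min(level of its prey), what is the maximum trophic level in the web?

Producers (level 1): C, G, A.
Following each consumer down to its lowest-level prey: C → B (levels 1 through 2).
All prey of B (C 1, G 1, A 1) are at level 1 or above, so B is at level 1 + 1 = 2.
Every consumer has at least one prey at level 1 or below, so none exceeds level 2.

2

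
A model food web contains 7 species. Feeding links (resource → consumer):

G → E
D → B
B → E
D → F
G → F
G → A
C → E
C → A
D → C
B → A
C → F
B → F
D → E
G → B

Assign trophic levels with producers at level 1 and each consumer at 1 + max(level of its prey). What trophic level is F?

G is a producer → level 1.
B eats G (level 1); other prey at levels: D 1 → level 2.
F eats B (level 2); other prey at levels: G 1, D 1, C 2 → level 3.

Trophic level 3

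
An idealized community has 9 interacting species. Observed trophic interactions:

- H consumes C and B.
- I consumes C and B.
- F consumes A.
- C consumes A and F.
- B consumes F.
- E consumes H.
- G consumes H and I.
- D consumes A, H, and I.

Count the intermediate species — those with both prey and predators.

Intermediate species (has both prey and predators): F, B, C, H, I.
Count: 5.

5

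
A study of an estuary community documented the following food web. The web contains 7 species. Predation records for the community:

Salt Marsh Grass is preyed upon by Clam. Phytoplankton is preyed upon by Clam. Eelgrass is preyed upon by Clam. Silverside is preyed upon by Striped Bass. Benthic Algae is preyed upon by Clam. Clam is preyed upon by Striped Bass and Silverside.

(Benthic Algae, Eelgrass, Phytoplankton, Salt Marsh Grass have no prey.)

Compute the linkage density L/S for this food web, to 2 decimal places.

There are L = 7 links among S = 7 species.
L/S = 7/7 = 1.0000 ≈ 1.00.

L/S = 1.00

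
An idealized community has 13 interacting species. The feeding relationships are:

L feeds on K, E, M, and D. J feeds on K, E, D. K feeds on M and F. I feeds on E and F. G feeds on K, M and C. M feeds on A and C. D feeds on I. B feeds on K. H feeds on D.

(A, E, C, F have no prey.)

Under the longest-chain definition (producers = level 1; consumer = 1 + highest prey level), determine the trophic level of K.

A is a producer → level 1.
M eats A (level 1); other prey at levels: C 1 → level 2.
K eats M (level 2); other prey at levels: F 1 → level 3.

Trophic level 3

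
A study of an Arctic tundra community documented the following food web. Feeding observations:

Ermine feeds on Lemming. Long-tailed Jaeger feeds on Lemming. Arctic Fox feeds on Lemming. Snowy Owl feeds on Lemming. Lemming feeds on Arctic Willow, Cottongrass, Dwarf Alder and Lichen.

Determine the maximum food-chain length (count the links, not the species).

One longest chain: Dwarf Alder → Lemming → Long-tailed Jaeger.
It has 3 species and 2 links.

2 links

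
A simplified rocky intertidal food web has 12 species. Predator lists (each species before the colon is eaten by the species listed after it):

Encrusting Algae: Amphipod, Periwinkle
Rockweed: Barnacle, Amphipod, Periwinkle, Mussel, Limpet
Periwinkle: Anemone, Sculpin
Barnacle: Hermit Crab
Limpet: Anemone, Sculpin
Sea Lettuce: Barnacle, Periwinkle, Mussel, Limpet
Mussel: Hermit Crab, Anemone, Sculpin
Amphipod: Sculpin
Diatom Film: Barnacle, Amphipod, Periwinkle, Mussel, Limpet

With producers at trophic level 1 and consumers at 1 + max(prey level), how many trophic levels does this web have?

3

Producers (level 1): Sea Lettuce, Rockweed, Encrusting Algae, Diatom Film.
Sea Lettuce → Barnacle → Hermit Crab gives Hermit Crab level 3.
No species has a prey at level 3, so no species reaches level 4.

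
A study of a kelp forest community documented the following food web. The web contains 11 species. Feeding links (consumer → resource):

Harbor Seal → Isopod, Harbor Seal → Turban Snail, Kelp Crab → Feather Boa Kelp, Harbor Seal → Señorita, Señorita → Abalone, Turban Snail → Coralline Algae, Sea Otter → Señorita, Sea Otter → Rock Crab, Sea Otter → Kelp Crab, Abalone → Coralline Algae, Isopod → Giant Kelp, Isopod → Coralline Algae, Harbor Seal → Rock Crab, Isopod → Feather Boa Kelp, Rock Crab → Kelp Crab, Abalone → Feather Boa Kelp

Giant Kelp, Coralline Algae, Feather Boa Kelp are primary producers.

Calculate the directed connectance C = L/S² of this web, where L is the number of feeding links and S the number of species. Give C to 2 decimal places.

The web has S = 11 species and L = 16 feeding links.
C = L / S² = 16 / 121 = 0.1322 ≈ 0.13.

C = 0.13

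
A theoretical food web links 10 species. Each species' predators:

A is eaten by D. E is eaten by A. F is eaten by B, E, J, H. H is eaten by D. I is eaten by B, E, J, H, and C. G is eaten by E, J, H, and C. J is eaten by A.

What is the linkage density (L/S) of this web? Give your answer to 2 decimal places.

L/S = 1.70

There are L = 17 links among S = 10 species.
L/S = 17/10 = 1.7000 ≈ 1.70.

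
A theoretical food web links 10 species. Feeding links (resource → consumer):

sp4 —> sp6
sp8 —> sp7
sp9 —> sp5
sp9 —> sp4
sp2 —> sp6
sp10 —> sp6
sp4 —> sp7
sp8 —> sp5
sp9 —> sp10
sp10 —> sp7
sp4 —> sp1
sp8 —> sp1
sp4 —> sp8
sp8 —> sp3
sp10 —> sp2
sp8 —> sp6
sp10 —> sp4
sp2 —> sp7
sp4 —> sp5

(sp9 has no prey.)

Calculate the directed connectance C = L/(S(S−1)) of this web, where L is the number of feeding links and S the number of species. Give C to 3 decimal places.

The web has S = 10 species and L = 19 feeding links.
C = L / (S(S−1)) = 19 / 90 = 0.2111 ≈ 0.211.

C = 0.211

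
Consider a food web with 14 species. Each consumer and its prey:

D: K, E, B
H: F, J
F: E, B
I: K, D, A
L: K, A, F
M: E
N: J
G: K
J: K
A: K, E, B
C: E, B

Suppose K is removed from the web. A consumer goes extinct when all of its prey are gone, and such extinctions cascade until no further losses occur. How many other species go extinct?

Remove K.
Round 1: J (all prey gone), G (all prey gone) → extinct.
Round 2: N (all prey gone) → extinct.
No further losses. Total secondary extinctions: 3.

3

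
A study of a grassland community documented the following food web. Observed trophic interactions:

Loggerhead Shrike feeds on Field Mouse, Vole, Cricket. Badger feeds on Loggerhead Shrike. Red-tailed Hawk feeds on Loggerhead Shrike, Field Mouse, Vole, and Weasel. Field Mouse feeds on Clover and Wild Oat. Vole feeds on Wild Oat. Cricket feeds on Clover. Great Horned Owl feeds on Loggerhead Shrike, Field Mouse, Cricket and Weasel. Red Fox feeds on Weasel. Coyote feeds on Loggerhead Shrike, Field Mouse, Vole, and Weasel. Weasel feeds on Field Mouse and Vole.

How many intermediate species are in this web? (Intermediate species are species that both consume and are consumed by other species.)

5

Intermediate species (has both prey and predators): Vole, Field Mouse, Cricket, Weasel, Loggerhead Shrike.
Count: 5.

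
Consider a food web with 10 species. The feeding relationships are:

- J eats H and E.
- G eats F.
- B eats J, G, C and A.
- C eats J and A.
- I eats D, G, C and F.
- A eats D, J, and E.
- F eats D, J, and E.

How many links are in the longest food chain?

One longest chain: H → J → A → C → B.
It has 5 species and 4 links.

4 links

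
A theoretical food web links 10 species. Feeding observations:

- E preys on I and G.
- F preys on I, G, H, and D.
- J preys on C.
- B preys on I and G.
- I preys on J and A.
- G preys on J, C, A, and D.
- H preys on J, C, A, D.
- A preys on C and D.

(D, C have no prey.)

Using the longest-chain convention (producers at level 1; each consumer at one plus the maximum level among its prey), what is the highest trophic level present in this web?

Producers (level 1): D, C.
C → J → G → B gives B level 4.
No species has a prey at level 4, so no species reaches level 5.

4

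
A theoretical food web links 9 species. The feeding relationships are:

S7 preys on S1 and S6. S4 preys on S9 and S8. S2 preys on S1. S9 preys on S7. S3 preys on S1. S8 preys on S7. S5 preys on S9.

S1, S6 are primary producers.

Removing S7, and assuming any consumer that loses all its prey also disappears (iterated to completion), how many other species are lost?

4

Remove S7.
Round 1: S9 (all prey gone), S8 (all prey gone) → extinct.
Round 2: S4 (all prey gone), S5 (all prey gone) → extinct.
No further losses. Total secondary extinctions: 4.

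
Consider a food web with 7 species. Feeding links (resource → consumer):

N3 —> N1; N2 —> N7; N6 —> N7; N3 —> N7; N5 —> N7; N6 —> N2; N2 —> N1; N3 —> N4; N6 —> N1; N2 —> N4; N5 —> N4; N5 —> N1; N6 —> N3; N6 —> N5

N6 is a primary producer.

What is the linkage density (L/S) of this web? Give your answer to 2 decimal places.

L/S = 2.00

There are L = 14 links among S = 7 species.
L/S = 14/7 = 2.0000 ≈ 2.00.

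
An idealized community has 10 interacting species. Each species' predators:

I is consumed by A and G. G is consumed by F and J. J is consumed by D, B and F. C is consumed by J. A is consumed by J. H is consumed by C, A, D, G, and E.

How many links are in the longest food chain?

3 links

One longest chain: I → A → J → D.
It has 4 species and 3 links.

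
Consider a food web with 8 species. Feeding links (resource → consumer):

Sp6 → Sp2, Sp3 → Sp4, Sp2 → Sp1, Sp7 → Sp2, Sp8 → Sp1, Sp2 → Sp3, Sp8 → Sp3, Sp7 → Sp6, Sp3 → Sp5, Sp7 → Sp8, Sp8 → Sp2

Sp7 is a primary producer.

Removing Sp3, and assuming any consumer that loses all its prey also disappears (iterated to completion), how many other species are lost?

2

Remove Sp3.
Round 1: Sp4 (all prey gone), Sp5 (all prey gone) → extinct.
No further losses. Total secondary extinctions: 2.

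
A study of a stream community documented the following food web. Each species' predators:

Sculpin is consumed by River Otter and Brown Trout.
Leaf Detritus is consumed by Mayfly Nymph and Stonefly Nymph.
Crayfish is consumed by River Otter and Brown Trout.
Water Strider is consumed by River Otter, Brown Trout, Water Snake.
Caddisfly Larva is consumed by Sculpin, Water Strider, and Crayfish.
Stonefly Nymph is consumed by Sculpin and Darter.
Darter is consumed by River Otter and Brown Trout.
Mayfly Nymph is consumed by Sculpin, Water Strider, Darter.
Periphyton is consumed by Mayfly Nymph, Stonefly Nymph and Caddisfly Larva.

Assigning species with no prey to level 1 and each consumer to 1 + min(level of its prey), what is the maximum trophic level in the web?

4

Basal resources (level 1): Periphyton, Leaf Detritus.
Following each consumer down to its lowest-level prey: Periphyton → Caddisfly Larva → Crayfish → Brown Trout (levels 1 through 4).
All prey of Brown Trout (Crayfish 3, Water Strider 3, Sculpin 3, Darter 3) are at level 3 or above, so Brown Trout is at level 1 + 3 = 4.
Every consumer has at least one prey at level 3 or below, so none exceeds level 4.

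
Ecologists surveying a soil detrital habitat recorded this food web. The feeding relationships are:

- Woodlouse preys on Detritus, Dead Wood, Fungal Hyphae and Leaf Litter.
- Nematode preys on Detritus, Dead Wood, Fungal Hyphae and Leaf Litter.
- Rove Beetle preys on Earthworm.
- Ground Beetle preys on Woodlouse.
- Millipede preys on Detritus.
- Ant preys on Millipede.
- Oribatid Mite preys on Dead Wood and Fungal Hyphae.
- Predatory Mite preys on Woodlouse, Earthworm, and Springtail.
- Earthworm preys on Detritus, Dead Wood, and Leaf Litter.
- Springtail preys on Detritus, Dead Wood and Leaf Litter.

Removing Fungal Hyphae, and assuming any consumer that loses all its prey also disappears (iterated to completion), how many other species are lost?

Remove Fungal Hyphae.
Every predator of it retains at least one other prey: Woodlouse still has Dead Wood, Leaf Litter, Detritus; Nematode still has Dead Wood, Leaf Litter, Detritus; Oribatid Mite still has Dead Wood.
No consumer loses all prey, so no secondary extinctions occur.

0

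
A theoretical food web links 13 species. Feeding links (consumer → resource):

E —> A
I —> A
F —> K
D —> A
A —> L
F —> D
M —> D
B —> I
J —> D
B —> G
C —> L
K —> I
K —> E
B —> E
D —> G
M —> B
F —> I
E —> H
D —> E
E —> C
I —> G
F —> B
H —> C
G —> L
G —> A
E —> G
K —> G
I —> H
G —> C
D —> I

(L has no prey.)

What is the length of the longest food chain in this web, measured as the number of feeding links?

One longest chain: L → A → G → E → K → F.
It has 6 species and 5 links.

5 links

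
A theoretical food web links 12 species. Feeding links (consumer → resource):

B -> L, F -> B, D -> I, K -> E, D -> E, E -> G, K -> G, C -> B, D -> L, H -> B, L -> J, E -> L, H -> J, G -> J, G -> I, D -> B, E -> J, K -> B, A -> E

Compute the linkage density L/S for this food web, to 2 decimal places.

L/S = 1.58

There are L = 19 links among S = 12 species.
L/S = 19/12 = 1.5833 ≈ 1.58.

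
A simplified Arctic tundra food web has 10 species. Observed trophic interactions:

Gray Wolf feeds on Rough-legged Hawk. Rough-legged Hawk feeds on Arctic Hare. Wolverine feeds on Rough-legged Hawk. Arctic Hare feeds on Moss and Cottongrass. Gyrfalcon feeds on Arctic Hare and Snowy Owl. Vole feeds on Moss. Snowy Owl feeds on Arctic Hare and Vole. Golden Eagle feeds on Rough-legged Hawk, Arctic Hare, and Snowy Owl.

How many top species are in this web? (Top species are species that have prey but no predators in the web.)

4

Top species (has prey, but nothing eats it): Gray Wolf, Golden Eagle, Wolverine, Gyrfalcon.
Count: 4.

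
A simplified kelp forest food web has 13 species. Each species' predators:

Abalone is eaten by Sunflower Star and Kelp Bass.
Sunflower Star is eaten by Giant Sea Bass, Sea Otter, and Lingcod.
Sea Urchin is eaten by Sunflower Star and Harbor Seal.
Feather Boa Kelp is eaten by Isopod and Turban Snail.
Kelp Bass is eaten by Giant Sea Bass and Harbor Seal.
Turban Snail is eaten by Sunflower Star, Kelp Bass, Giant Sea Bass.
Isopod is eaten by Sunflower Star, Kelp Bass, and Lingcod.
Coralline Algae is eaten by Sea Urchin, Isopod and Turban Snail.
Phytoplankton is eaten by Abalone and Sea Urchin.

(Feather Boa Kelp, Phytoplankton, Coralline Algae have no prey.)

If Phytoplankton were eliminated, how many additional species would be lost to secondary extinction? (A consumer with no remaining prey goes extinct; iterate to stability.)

Remove Phytoplankton.
Round 1: Abalone (all prey gone) → extinct.
No further losses. Total secondary extinctions: 1.

1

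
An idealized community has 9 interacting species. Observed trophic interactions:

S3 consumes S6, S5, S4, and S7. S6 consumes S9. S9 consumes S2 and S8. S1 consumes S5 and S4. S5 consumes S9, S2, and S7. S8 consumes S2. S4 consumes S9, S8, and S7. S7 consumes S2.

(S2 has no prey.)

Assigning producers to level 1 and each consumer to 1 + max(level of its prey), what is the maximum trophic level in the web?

5

Producers (level 1): S2.
S2 → S8 → S9 → S6 → S3 gives S3 level 5.
No species has a prey at level 5, so no species reaches level 6.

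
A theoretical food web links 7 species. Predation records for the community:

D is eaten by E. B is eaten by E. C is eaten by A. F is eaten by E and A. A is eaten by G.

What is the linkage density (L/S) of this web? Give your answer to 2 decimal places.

There are L = 6 links among S = 7 species.
L/S = 6/7 = 0.8571 ≈ 0.86.

L/S = 0.86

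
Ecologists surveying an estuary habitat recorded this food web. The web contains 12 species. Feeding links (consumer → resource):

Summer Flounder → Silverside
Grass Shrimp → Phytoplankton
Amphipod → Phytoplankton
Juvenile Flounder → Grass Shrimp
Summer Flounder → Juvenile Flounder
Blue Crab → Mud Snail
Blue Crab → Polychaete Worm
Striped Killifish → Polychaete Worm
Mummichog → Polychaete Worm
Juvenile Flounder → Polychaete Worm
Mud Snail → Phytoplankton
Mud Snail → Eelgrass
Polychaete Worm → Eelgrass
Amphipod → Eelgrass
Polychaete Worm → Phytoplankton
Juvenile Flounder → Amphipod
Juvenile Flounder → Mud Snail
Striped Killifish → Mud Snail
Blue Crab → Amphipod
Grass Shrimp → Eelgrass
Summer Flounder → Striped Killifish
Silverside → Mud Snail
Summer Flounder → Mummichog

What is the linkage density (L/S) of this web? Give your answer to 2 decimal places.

There are L = 23 links among S = 12 species.
L/S = 23/12 = 1.9167 ≈ 1.92.

L/S = 1.92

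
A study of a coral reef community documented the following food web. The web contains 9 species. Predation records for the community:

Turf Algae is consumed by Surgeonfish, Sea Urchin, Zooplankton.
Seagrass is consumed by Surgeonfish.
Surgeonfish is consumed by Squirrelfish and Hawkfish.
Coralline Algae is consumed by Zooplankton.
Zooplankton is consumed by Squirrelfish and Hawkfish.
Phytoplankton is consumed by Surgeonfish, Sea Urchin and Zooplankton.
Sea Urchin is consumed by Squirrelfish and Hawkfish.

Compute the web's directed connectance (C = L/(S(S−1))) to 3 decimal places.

C = 0.194

The web has S = 9 species and L = 14 feeding links.
C = L / (S(S−1)) = 14 / 72 = 0.1944 ≈ 0.194.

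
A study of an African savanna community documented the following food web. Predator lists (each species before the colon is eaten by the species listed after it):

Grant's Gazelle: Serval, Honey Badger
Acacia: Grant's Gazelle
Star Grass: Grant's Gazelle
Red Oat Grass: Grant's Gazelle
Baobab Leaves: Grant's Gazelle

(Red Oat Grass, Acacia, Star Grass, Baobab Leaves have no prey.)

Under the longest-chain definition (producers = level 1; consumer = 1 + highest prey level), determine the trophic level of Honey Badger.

Red Oat Grass is a producer → level 1.
Grant's Gazelle eats Red Oat Grass (level 1); other prey at levels: Acacia 1, Star Grass 1, Baobab Leaves 1 → level 2.
Honey Badger eats Grant's Gazelle → level 3.

Trophic level 3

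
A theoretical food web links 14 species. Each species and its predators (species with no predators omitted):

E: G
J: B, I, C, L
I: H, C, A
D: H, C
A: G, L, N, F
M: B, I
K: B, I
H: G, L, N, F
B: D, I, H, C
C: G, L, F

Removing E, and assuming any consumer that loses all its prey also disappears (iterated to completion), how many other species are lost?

Remove E.
Every predator of it retains at least one other prey: G still has H, C, A.
No consumer loses all prey, so no secondary extinctions occur.

0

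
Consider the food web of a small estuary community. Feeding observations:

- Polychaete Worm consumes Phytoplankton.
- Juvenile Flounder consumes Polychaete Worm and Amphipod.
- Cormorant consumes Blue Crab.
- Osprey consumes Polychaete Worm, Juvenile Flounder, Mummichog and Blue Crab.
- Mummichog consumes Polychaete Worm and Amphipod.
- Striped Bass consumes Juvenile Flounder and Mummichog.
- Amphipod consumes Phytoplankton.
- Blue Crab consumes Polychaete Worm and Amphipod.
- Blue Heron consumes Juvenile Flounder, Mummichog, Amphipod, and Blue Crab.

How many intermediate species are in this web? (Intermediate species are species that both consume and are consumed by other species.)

Intermediate species (has both prey and predators): Polychaete Worm, Amphipod, Mummichog, Blue Crab, Juvenile Flounder.
Count: 5.

5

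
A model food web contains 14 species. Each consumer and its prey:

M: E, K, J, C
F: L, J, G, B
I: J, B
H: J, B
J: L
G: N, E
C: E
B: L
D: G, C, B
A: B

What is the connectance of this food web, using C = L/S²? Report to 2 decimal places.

C = 0.11

The web has S = 14 species and L = 21 feeding links.
C = L / S² = 21 / 196 = 0.1071 ≈ 0.11.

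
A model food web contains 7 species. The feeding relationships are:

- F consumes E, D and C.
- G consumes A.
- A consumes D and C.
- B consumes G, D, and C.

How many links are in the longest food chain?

3 links

One longest chain: C → A → G → B.
It has 4 species and 3 links.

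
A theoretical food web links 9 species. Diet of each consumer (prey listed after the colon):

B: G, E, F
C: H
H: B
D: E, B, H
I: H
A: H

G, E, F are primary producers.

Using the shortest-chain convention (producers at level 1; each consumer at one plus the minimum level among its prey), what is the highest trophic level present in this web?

4

Producers (level 1): G, E, F.
Following each consumer down to its lowest-level prey: G → B → H → A (levels 1 through 4).
All prey of A (H 3) are at level 3 or above, so A is at level 1 + 3 = 4.
Every consumer has at least one prey at level 3 or below, so none exceeds level 4.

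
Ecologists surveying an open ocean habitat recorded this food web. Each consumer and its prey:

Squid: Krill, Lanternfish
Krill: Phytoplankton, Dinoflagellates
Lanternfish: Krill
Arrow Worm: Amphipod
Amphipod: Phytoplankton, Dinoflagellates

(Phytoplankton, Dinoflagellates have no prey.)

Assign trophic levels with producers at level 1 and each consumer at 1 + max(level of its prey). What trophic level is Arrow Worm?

Trophic level 3

Phytoplankton is a producer → level 1.
Amphipod eats Phytoplankton (level 1); other prey at levels: Dinoflagellates 1 → level 2.
Arrow Worm eats Amphipod → level 3.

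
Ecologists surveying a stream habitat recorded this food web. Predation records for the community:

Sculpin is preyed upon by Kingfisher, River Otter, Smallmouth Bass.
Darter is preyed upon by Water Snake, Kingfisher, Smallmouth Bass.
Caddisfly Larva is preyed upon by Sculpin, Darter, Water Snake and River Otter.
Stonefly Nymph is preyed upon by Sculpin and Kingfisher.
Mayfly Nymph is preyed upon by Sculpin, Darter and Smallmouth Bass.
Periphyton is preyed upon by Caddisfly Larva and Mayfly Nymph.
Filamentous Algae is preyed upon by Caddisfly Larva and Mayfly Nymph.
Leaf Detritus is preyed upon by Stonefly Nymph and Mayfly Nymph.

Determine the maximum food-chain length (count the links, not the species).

One longest chain: Filamentous Algae → Caddisfly Larva → Sculpin → River Otter.
It has 4 species and 3 links.

3 links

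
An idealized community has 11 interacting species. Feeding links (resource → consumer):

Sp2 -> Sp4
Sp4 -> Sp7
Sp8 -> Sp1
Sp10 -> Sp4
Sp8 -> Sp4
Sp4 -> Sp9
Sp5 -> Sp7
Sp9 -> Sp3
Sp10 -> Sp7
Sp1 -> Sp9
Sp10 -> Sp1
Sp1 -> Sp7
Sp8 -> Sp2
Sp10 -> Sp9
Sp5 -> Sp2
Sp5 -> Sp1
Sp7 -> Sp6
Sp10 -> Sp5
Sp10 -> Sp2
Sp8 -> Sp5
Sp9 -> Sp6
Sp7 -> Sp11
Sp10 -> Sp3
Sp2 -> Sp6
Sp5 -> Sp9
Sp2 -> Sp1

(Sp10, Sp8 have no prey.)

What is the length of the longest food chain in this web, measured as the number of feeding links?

One longest chain: Sp10 → Sp5 → Sp2 → Sp1 → Sp7 → Sp11.
It has 6 species and 5 links.

5 links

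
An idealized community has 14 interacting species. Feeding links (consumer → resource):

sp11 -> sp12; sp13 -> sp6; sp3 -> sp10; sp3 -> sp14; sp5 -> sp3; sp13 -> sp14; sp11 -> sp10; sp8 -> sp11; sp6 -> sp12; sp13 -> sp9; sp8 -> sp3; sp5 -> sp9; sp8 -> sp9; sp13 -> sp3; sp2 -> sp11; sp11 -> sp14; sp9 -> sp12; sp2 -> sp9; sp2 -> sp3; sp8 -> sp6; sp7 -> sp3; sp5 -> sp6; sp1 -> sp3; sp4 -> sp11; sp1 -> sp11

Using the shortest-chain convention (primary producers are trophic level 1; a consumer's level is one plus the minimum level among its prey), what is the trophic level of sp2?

Trophic level 3

sp14 is a producer → level 1.
sp11 eats sp14 → level 2.
sp2 eats sp11 → level 3.
No prey of sp2 is below level 2, so 3 is the minimum.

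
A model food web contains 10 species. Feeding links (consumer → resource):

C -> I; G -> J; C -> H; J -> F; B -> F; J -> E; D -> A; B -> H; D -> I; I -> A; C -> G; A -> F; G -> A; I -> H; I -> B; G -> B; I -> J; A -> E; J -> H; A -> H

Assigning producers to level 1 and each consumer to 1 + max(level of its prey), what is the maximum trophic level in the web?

4

Producers (level 1): H, F, E.
H → A → G → C gives C level 4.
No species has a prey at level 4, so no species reaches level 5.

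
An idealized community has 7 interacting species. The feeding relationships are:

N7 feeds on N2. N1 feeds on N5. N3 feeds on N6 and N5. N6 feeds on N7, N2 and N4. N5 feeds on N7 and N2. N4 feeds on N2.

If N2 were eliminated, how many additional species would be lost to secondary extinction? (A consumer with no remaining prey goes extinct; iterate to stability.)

6

Remove N2.
Round 1: N4 (all prey gone), N7 (all prey gone) → extinct.
Round 2: N5 (all prey gone), N6 (all prey gone) → extinct.
Round 3: N3 (all prey gone), N1 (all prey gone) → extinct.
No further losses. Total secondary extinctions: 6.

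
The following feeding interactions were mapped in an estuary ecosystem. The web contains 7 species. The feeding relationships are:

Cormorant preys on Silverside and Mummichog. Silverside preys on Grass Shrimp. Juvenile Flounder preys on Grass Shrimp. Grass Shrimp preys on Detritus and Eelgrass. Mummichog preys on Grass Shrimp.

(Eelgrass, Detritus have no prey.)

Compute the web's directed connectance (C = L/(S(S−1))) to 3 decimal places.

C = 0.167

The web has S = 7 species and L = 7 feeding links.
C = L / (S(S−1)) = 7 / 42 = 0.1667 ≈ 0.167.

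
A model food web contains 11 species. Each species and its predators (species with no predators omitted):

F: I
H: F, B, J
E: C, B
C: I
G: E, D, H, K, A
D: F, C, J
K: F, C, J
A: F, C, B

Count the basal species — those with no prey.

1

Basal species (no prey listed): G.
Count: 1.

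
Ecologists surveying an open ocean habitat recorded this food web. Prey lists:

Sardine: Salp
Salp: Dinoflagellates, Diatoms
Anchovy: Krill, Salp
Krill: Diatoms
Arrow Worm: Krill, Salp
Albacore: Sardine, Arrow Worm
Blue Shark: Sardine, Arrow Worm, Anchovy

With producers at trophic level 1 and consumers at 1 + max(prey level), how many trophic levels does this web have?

4

Producers (level 1): Dinoflagellates, Diatoms.
Dinoflagellates → Salp → Sardine → Albacore gives Albacore level 4.
No species has a prey at level 4, so no species reaches level 5.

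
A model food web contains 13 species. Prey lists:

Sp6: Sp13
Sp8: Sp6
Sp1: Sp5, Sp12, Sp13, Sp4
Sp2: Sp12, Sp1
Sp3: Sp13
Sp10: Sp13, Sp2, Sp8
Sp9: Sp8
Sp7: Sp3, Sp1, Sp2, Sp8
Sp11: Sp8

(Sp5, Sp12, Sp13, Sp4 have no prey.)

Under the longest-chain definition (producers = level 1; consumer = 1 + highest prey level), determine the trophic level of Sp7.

Trophic level 4

Sp13 is a producer → level 1.
Sp6 eats Sp13 → level 2.
Sp8 eats Sp6 → level 3.
Sp7 eats Sp8 (level 3); other prey at levels: Sp3 2, Sp1 2, Sp2 3 → level 4.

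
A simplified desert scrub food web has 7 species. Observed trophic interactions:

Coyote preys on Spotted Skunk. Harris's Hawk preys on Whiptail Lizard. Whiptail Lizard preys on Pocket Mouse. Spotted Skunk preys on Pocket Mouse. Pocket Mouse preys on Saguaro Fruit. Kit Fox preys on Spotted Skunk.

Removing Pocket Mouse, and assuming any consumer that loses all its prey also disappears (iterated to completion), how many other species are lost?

5

Remove Pocket Mouse.
Round 1: Whiptail Lizard (all prey gone), Spotted Skunk (all prey gone) → extinct.
Round 2: Coyote (all prey gone), Harris's Hawk (all prey gone), Kit Fox (all prey gone) → extinct.
No further losses. Total secondary extinctions: 5.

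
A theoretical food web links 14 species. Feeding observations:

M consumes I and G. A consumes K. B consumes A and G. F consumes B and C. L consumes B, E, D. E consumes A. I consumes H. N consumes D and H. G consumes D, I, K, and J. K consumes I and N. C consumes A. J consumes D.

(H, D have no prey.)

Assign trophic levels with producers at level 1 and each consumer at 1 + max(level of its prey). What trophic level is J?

Trophic level 2

D is a producer → level 1.
J eats D → level 2.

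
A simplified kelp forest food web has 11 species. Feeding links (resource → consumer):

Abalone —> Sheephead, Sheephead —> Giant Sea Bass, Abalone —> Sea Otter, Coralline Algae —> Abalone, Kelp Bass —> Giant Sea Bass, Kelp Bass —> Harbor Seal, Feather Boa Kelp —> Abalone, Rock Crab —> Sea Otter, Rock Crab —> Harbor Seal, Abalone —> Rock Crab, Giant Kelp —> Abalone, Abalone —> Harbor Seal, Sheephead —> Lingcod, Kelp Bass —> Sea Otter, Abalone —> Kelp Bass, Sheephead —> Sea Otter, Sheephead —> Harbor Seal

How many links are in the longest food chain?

3 links

One longest chain: Feather Boa Kelp → Abalone → Sheephead → Lingcod.
It has 4 species and 3 links.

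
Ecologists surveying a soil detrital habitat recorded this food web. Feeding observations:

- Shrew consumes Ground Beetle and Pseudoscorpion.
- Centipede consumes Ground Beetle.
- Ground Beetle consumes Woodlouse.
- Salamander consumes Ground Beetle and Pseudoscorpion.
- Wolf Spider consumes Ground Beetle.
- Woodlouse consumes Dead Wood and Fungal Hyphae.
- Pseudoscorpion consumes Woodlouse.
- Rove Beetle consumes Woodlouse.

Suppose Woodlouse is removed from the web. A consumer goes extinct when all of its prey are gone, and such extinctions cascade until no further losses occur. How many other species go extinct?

7

Remove Woodlouse.
Round 1: Rove Beetle (all prey gone), Ground Beetle (all prey gone), Pseudoscorpion (all prey gone) → extinct.
Round 2: Shrew (all prey gone), Centipede (all prey gone), Wolf Spider (all prey gone), Salamander (all prey gone) → extinct.
No further losses. Total secondary extinctions: 7.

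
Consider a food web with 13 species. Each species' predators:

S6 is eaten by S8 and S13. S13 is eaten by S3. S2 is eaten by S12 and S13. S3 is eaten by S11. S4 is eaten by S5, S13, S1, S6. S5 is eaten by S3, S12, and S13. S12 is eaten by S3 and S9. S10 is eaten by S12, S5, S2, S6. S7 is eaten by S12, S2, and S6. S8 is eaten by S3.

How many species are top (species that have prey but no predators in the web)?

3

Top species (has prey, but nothing eats it): S1, S9, S11.
Count: 3.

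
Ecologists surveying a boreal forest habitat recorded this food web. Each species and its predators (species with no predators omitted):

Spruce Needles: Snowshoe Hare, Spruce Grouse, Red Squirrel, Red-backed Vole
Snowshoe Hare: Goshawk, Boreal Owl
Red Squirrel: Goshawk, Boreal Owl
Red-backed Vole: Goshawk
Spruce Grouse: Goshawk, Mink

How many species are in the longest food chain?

3 species

One longest chain: Spruce Needles → Snowshoe Hare → Goshawk.
It has 3 species and 2 links.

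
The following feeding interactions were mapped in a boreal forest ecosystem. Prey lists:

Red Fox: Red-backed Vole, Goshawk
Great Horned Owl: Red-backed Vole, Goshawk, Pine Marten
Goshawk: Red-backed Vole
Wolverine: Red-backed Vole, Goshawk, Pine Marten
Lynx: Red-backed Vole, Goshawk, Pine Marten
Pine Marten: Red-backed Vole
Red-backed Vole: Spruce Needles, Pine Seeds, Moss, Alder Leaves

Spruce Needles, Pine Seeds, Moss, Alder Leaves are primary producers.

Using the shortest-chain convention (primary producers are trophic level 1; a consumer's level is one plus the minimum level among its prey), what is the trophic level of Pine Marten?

Spruce Needles is a producer → level 1.
Red-backed Vole eats Spruce Needles → level 2.
Pine Marten eats Red-backed Vole → level 3.
No prey of Pine Marten is below level 2, so 3 is the minimum.

Trophic level 3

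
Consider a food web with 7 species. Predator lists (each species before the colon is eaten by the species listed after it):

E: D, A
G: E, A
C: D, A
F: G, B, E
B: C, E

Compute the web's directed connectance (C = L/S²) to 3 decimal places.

C = 0.224

The web has S = 7 species and L = 11 feeding links.
C = L / S² = 11 / 49 = 0.2245 ≈ 0.224.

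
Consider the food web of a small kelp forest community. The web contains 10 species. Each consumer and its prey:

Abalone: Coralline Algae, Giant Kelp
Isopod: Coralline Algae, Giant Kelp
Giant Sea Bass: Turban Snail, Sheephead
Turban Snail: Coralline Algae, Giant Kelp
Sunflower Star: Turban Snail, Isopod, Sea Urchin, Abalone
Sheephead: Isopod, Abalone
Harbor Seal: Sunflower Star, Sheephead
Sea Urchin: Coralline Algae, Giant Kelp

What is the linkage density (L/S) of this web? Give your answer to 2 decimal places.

There are L = 18 links among S = 10 species.
L/S = 18/10 = 1.8000 ≈ 1.80.

L/S = 1.80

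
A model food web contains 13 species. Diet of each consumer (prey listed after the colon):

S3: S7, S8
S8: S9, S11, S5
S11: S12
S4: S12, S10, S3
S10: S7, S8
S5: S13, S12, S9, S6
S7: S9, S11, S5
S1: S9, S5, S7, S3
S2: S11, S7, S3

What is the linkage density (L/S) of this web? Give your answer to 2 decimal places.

L/S = 1.92

There are L = 25 links among S = 13 species.
L/S = 25/13 = 1.9231 ≈ 1.92.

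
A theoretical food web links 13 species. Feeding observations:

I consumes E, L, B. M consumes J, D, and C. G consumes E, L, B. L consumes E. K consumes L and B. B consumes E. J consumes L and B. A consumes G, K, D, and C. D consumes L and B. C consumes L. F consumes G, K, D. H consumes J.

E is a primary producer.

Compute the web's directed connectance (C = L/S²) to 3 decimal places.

The web has S = 13 species and L = 26 feeding links.
C = L / S² = 26 / 169 = 0.1538 ≈ 0.154.

C = 0.154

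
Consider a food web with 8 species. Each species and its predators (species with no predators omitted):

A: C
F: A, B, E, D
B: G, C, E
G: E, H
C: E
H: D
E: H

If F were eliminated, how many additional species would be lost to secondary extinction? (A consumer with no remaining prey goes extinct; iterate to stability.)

7

Remove F.
Round 1: A (all prey gone), B (all prey gone) → extinct.
Round 2: G (all prey gone), C (all prey gone) → extinct.
Round 3: E (all prey gone) → extinct.
Round 4: H (all prey gone) → extinct.
Round 5: D (all prey gone) → extinct.
No further losses. Total secondary extinctions: 7.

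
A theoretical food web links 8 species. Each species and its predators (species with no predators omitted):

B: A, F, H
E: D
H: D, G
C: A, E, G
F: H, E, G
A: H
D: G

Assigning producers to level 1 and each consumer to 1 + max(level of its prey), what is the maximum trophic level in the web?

5

Producers (level 1): B, C.
B → A → H → D → G gives G level 5.
No species has a prey at level 5, so no species reaches level 6.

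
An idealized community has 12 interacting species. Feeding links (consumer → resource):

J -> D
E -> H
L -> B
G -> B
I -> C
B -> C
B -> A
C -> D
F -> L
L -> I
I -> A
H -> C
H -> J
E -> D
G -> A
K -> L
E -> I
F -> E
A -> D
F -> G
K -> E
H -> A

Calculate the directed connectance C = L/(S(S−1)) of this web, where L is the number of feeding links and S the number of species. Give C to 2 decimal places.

The web has S = 12 species and L = 22 feeding links.
C = L / (S(S−1)) = 22 / 132 = 0.1667 ≈ 0.17.

C = 0.17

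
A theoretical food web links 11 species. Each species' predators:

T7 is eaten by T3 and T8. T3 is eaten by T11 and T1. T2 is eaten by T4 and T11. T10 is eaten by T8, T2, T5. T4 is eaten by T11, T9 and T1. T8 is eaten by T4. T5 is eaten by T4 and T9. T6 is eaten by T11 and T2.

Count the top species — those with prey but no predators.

3

Top species (has prey, but nothing eats it): T1, T9, T11.
Count: 3.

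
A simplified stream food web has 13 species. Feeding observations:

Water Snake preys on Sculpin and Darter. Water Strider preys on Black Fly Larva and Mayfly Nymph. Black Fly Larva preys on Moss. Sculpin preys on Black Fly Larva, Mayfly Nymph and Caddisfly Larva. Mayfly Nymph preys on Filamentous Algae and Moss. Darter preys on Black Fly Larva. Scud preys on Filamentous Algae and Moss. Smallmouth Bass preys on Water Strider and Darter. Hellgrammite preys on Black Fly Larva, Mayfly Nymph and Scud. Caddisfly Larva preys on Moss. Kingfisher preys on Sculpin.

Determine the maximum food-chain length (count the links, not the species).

One longest chain: Moss → Black Fly Larva → Water Strider → Smallmouth Bass.
It has 4 species and 3 links.

3 links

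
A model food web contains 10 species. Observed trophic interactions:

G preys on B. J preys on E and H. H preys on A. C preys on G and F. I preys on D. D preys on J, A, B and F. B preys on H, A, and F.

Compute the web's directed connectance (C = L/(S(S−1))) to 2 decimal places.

C = 0.16

The web has S = 10 species and L = 14 feeding links.
C = L / (S(S−1)) = 14 / 90 = 0.1556 ≈ 0.16.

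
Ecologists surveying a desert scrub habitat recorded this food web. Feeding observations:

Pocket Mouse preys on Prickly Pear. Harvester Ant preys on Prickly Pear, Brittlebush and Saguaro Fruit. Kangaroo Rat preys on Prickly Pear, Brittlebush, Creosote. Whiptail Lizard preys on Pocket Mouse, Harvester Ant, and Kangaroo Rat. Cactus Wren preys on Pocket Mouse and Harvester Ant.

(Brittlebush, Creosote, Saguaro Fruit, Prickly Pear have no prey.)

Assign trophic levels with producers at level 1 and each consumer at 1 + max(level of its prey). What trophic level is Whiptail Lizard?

Trophic level 3

Prickly Pear is a producer → level 1.
Pocket Mouse eats Prickly Pear → level 2.
Whiptail Lizard eats Pocket Mouse (level 2); other prey at levels: Harvester Ant 2, Kangaroo Rat 2 → level 3.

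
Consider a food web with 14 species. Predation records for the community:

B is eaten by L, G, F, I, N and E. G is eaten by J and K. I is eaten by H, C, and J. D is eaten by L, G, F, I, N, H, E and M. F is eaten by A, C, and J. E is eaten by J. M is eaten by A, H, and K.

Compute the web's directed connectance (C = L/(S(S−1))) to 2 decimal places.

C = 0.14

The web has S = 14 species and L = 26 feeding links.
C = L / (S(S−1)) = 26 / 182 = 0.1429 ≈ 0.14.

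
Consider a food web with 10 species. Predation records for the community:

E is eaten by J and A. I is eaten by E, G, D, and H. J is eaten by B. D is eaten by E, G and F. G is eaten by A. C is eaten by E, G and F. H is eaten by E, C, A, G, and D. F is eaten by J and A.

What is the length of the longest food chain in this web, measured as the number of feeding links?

One longest chain: I → H → D → F → J → B.
It has 6 species and 5 links.

5 links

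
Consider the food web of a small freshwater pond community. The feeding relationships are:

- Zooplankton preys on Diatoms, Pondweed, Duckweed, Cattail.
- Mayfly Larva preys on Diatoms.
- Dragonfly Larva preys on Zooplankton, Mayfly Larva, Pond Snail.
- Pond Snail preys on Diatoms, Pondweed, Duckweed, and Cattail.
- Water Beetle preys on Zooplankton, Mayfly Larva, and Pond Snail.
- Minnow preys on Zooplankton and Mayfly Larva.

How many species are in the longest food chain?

3 species

One longest chain: Duckweed → Zooplankton → Minnow.
It has 3 species and 2 links.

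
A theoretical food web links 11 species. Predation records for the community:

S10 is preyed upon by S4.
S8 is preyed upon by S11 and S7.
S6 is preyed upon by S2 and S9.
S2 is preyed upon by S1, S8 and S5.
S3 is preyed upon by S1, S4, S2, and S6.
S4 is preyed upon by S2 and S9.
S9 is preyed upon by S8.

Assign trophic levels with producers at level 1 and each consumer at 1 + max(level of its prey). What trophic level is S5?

S3 is a producer → level 1.
S6 eats S3 → level 2.
S2 eats S6 (level 2); other prey at levels: S3 1, S4 2 → level 3.
S5 eats S2 → level 4.

Trophic level 4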